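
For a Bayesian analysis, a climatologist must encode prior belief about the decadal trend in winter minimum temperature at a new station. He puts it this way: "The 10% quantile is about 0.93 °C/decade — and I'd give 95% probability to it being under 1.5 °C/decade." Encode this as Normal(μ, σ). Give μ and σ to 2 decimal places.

The p-quantile of Normal(μ,σ) is μ + z_p·σ, with z_{0.1} = -1.282 and z_{0.95} = 1.645.
Eliminate σ: μ = (z₂·x₁ − z₁·x₂)/(z₂ − z₁) = (1.645·0.93 − (-1.282)·1.5)/2.926 = 1.18.
Then σ = (x₂ − x₁)/(z₂ − z₁) = (1.5 − 0.93)/2.926 = 0.19.

μ = 1.18, σ = 0.19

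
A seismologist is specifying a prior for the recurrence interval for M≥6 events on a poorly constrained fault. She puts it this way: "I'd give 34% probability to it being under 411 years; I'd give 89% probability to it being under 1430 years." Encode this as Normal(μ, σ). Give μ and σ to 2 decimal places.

For Normal(μ,σ), the p-quantile is μ + z_p·σ. Here z_{0.34} = -0.4125, z_{0.89} = 1.227.
So 411 = μ − 0.4125σ and 1430 = μ + 1.227σ.
Subtracting: σ = (1430 − 411)/(1.227 − (-0.4125)) = 621.72.
Then μ = 411 − (-0.4125)·621.72 = 667.44.

μ = 667.44, σ = 621.72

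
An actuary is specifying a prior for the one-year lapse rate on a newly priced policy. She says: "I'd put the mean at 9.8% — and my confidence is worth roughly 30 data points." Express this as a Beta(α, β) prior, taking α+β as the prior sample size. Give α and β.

α = 2.94, β = 27.06

Under the effective-sample-size interpretation, Beta(α, β) has prior mean α/(α+β) and prior sample size α+β.
So α+β = 30 and α/(α+β) = 0.098, giving α = 0.098·30 = 2.94 and β = 30 − 2.94 = 27.06.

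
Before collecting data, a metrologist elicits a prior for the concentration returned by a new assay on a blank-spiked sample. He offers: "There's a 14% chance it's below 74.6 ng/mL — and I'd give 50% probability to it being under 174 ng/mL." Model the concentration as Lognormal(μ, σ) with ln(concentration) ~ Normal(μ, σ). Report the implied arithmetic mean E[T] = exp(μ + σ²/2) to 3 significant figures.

If T ~ Lognormal(μ,σ) then ln T ~ Normal(μ,σ), so the p-quantile of ln T is μ + z_p·σ.
ln(74.6) = 4.312 and ln(174) = 5.159; z_{0.14} = -1.08, z_{0.5} = 0.
σ = (5.159 − 4.312)/(0 − (-1.08)) = 0.784.
μ = 4.312 − (-1.08)·0.784 = 5.159.
E[T] = exp(μ + σ²/2) = exp(5.159 + 0.3073) = 237 ng/mL.

E[T] ≈ 237 ng/mL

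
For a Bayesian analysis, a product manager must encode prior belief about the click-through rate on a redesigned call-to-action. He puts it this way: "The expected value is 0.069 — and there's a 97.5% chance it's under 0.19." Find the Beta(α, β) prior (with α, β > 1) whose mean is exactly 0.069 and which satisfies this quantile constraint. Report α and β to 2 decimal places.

α ≈ 1.82, β ≈ 24.52

With mean 0.069 fixed, write α = 0.069s, β = 0.931s where s = α+β.
Need P(θ < 0.19) = 0.975 under Beta(0.069s, 0.931s). Normal approximation: (q−m)/√(m(1−m)/s) ≈ z_{0.975} = 1.96, so s ≈ 0.069·0.931·(1.96)²/(0.19−0.069)² = 16.9.
At s = 16.9: P(θ<0.19) ≈ 0.951. Adjusting to match 0.975 gives s ≈ 26.34.
So α = 0.069·26.34 ≈ 1.82, β = 0.931·26.34 ≈ 24.52.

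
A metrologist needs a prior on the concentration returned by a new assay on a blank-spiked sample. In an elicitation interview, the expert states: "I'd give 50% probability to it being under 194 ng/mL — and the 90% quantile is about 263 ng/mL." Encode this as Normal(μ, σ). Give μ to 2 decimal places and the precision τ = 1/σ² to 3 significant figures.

μ = 194.00, τ = 0.000345

For Normal(μ,σ), the p-quantile is μ + z_p·σ. Here z_{0.5} = 0, z_{0.9} = 1.282.
So 194 = μ + 0σ and 263 = μ + 1.282σ.
Subtracting: σ = (263 − 194)/(1.282 − (0)) = 53.84.
Then μ = 194 − (0)·53.84 = 194.00.
Precision τ = 1/σ² = 1/53.84² = 0.000345.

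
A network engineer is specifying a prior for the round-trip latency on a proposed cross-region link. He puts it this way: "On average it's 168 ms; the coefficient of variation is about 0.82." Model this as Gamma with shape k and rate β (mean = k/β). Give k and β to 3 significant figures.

For Gamma(k, rate β): mean = k/β, variance = k/β², so CV = 1/√k.
CV = 0.82, hence k = 1/CV² = 1.49.
Then β = k/mean = 1.49/168 = 0.00885.

k ≈ 1.49, β ≈ 0.00885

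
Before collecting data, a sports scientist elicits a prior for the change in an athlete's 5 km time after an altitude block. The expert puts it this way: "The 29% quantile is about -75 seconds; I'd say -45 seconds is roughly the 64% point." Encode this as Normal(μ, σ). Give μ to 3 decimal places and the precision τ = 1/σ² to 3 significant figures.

μ = -56.793, τ = 0.000924

For Normal(μ,σ), the p-quantile is μ + z_p·σ. Here z_{0.29} = -0.5534, z_{0.64} = 0.3585.
So -75 = μ − 0.5534σ and -45 = μ + 0.3585σ.
Subtracting: σ = (-45 − -75)/(0.3585 − (-0.5534)) = 32.900.
Then μ = -75 − (-0.5534)·32.900 = -56.793.
Precision τ = 1/σ² = 1/32.9² = 0.000924.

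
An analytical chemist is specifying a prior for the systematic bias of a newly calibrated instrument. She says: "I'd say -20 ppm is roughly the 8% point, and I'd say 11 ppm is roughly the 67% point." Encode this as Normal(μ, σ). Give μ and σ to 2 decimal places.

μ = 3.61, σ = 16.80

The p-quantile of Normal(μ,σ) is μ + z_p·σ, with z_{0.08} = -1.405 and z_{0.67} = 0.4399.
Eliminate σ: μ = (z₂·x₁ − z₁·x₂)/(z₂ − z₁) = (0.4399·-20 − (-1.405)·11)/1.845 = 3.61.
Then σ = (x₂ − x₁)/(z₂ − z₁) = (11 − -20)/1.845 = 16.80.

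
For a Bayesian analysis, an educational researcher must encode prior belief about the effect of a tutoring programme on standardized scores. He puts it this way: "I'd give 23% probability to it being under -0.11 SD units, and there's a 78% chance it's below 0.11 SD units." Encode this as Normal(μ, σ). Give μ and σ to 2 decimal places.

The p-quantile of Normal(μ,σ) is μ + z_p·σ, with z_{0.23} = -0.7388 and z_{0.78} = 0.7722.
Eliminate σ: μ = (z₂·x₁ − z₁·x₂)/(z₂ − z₁) = (0.7722·-0.11 − (-0.7388)·0.11)/1.511 = -0.00.
Then σ = (x₂ − x₁)/(z₂ − z₁) = (0.11 − -0.11)/1.511 = 0.15.

μ = -0.00, σ = 0.15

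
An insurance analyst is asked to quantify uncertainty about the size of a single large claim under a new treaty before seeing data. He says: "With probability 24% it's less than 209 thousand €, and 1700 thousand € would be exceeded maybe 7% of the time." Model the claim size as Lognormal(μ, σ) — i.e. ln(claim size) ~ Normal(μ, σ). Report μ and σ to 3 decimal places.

μ ≈ 6.021, σ ≈ 0.961

If T ~ Lognormal(μ,σ) then ln T ~ Normal(μ,σ), so the p-quantile of ln T is μ + z_p·σ.
ln(209) = 5.342 and ln(1700) = 7.438; z_{0.24} = -0.7063, z_{0.93} = 1.476.
σ = (7.438 − 5.342)/(1.476 − (-0.7063)) = 0.961.
μ = 5.342 − (-0.7063)·0.961 = 6.021.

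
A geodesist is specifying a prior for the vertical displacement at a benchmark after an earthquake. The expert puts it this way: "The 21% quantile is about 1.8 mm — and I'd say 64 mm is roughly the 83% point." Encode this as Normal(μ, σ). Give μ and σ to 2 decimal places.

The p-quantile of Normal(μ,σ) is μ + z_p·σ, with z_{0.21} = -0.8064 and z_{0.83} = 0.9542.
Eliminate σ: μ = (z₂·x₁ − z₁·x₂)/(z₂ − z₁) = (0.9542·1.8 − (-0.8064)·64)/1.761 = 30.29.
Then σ = (x₂ − x₁)/(z₂ − z₁) = (64 − 1.8)/1.761 = 35.33.

μ = 30.29, σ = 35.33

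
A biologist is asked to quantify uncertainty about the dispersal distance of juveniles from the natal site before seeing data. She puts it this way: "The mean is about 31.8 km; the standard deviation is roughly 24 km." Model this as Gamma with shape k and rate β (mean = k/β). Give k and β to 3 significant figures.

k ≈ 1.76, β ≈ 0.0552

For Gamma(k, rate β): mean = k/β, variance = k/β², so CV = 1/√k.
CV = SD/mean = 24/31.8 = 0.7547, hence k = 1/CV² = 1.76.
Then β = k/mean = 1.76/31.8 = 0.0552.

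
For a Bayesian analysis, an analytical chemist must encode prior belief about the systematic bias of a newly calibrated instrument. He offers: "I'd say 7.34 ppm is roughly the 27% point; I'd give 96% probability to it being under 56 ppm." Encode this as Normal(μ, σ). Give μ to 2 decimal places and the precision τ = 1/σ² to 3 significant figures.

μ = 19.96, τ = 0.00236

The p-quantile of Normal(μ,σ) is μ + z_p·σ, with z_{0.27} = -0.6128 and z_{0.96} = 1.751.
Eliminate σ: μ = (z₂·x₁ − z₁·x₂)/(z₂ − z₁) = (1.751·7.34 − (-0.6128)·56)/2.363 = 19.96.
Then σ = (x₂ − x₁)/(z₂ − z₁) = (56 − 7.34)/2.363 = 20.59.
Precision τ = 1/σ² = 1/20.59² = 0.00236.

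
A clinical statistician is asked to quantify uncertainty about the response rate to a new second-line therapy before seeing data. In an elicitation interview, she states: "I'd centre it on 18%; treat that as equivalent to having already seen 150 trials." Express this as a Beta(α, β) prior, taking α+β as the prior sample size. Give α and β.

α = 27, β = 123

Under the effective-sample-size interpretation, Beta(α, β) has prior mean α/(α+β) and prior sample size α+β.
So α+β = 150 and α/(α+β) = 0.18, giving α = 0.18·150 = 27 and β = 150 − 27 = 123.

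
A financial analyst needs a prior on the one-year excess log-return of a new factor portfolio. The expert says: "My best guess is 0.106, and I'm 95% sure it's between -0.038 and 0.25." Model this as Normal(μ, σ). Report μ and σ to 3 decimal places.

A symmetric 95% interval runs μ ± z·σ with z = 1.96.
Half-width = 0.144, so σ = 0.144/1.96 = 0.073.
μ is the stated best guess, 0.106.

μ = 0.106, σ = 0.073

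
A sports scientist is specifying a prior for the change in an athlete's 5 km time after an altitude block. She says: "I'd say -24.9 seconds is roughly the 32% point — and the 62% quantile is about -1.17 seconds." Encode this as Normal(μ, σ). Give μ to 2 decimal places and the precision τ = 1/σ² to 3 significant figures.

For Normal(μ,σ), the p-quantile is μ + z_p·σ. Here z_{0.32} = -0.4677, z_{0.62} = 0.3055.
So -24.9 = μ − 0.4677σ and -1.17 = μ + 0.3055σ.
Subtracting: σ = (-1.17 − -24.9)/(0.3055 − (-0.4677)) = 30.69.
Then μ = -24.9 − (-0.4677)·30.69 = -10.55.
Precision τ = 1/σ² = 1/30.69² = 0.00106.

μ = -10.55, τ = 0.00106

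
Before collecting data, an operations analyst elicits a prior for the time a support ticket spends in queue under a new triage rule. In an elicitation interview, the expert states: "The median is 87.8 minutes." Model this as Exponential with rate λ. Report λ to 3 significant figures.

λ ≈ 0.00789

Exponential median = ln 2 / λ, so λ = ln 2 / 87.8 = 0.00789.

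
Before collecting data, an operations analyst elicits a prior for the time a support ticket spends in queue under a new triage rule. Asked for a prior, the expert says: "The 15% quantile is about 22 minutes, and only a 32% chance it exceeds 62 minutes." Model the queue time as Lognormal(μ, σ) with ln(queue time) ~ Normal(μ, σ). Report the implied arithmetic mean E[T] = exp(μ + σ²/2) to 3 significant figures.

If T ~ Lognormal(μ,σ) then ln T ~ Normal(μ,σ), so the p-quantile of ln T is μ + z_p·σ.
ln(22) = 3.091 and ln(62) = 4.127; z_{0.15} = -1.036, z_{0.68} = 0.4677.
σ = (4.127 − 3.091)/(0.4677 − (-1.036)) = 0.689.
μ = 3.091 − (-1.036)·0.689 = 3.805.
E[T] = exp(μ + σ²/2) = exp(3.805 + 0.2372) = 57 minutes.

E[T] ≈ 57 minutes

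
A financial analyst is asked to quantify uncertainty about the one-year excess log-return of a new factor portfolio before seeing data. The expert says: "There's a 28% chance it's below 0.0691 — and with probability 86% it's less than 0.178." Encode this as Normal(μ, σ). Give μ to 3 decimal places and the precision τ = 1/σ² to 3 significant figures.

μ = 0.107, τ = 233

The p-quantile of Normal(μ,σ) is μ + z_p·σ, with z_{0.28} = -0.5828 and z_{0.86} = 1.08.
Eliminate σ: μ = (z₂·x₁ − z₁·x₂)/(z₂ − z₁) = (1.08·0.0691 − (-0.5828)·0.178)/1.663 = 0.107.
Then σ = (x₂ − x₁)/(z₂ − z₁) = (0.178 − 0.0691)/1.663 = 0.065.
Precision τ = 1/σ² = 1/0.06548² = 233.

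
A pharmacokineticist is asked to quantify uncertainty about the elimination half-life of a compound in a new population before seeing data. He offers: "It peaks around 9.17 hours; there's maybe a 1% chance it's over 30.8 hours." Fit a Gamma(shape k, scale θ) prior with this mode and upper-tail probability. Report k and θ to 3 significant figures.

Gamma(k,θ) with k>1 has mode (k−1)θ, so θ = 9.17/(k−1).
Need P(X < 30.8) = 0.99 with θ tied to k this way. Start at k = 2, θ = 9.17: P(X<30.8) ≈ 0.848.
Too low — raise k to concentrate. Iterating converges to k ≈ 3.98.
Then θ = 9.17/(3.98−1) ≈ 3.07.

k ≈ 3.98, θ ≈ 3.07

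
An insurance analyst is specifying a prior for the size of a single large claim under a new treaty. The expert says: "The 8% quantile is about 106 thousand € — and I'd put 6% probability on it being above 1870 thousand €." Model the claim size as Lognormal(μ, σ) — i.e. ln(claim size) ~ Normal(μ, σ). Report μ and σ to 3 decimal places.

If T ~ Lognormal(μ,σ) then ln T ~ Normal(μ,σ), so the p-quantile of ln T is μ + z_p·σ.
ln(106) = 4.663 and ln(1870) = 7.534; z_{0.08} = -1.405, z_{0.94} = 1.555.
σ = (7.534 − 4.663)/(1.555 − (-1.405)) = 0.970.
μ = 4.663 − (-1.405)·0.970 = 6.026.

μ ≈ 6.026, σ ≈ 0.970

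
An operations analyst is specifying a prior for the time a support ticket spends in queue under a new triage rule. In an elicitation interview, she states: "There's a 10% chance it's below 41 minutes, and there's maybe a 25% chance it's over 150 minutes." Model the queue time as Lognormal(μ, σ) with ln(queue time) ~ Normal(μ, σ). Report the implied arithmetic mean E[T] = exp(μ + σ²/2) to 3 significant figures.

If T ~ Lognormal(μ,σ) then ln T ~ Normal(μ,σ), so the p-quantile of ln T is μ + z_p·σ.
ln(41) = 3.714 and ln(150) = 5.011; z_{0.1} = -1.282, z_{0.75} = 0.6745.
σ = (5.011 − 3.714)/(0.6745 − (-1.282)) = 0.663.
μ = 3.714 − (-1.282)·0.663 = 4.563.
E[T] = exp(μ + σ²/2) = exp(4.563 + 0.2199) = 119 minutes.

E[T] ≈ 119 minutes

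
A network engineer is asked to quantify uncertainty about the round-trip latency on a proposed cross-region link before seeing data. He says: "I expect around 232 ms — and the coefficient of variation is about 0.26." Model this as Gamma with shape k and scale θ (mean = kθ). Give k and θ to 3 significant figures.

k ≈ 14.8, θ ≈ 15.7

For Gamma(k, scale θ): mean = kθ, variance = kθ², so CV = 1/√k.
CV = 0.26, hence k = 1/CV² = 14.8.
Then θ = mean/k = 232/14.8 = 15.7.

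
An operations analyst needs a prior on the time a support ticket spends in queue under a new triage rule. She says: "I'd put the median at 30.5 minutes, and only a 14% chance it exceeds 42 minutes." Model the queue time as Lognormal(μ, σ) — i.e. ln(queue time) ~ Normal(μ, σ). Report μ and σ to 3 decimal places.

If T ~ Lognormal(μ,σ) then ln T ~ Normal(μ,σ), so the p-quantile of ln T is μ + z_p·σ.
ln(30.5) = 3.418 and ln(42) = 3.738; z_{0.5} = 0, z_{0.86} = 1.08.
σ = (3.738 − 3.418)/(1.08 − (0)) = 0.296.
μ = 3.418 − (0)·0.296 = 3.418.

μ ≈ 3.418, σ ≈ 0.296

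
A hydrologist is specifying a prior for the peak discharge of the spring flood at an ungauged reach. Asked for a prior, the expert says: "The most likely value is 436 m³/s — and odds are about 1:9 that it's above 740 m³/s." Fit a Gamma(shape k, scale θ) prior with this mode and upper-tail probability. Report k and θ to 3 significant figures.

k ≈ 7.76, θ ≈ 64.5

Gamma(k,θ) with k>1 has mode (k−1)θ, so θ = 436/(k−1).
Need P(X < 740) = 0.9 with θ tied to k this way. Start at k = 2, θ = 436: P(X<740) ≈ 0.506.
Too low — raise k to concentrate. Iterating converges to k ≈ 7.76.
Then θ = 436/(7.76−1) ≈ 64.5.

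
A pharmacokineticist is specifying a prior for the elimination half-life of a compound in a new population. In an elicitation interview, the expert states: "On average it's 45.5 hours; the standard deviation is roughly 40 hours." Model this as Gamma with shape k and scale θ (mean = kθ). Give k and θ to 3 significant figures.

For Gamma(k, scale θ): mean = kθ, variance = kθ², so CV = 1/√k.
CV = SD/mean = 40/45.5 = 0.8791, hence k = 1/CV² = 1.29.
Then θ = mean/k = 45.5/1.29 = 35.2.

k ≈ 1.29, θ ≈ 35.2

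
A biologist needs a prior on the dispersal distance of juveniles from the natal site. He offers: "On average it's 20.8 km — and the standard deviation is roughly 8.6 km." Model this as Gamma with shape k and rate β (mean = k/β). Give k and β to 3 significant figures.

k ≈ 5.85, β ≈ 0.281

For Gamma(k, rate β): mean = k/β, variance = k/β², so CV = 1/√k.
CV = SD/mean = 8.6/20.8 = 0.4135, hence k = 1/CV² = 5.85.
Then β = k/mean = 5.85/20.8 = 0.281.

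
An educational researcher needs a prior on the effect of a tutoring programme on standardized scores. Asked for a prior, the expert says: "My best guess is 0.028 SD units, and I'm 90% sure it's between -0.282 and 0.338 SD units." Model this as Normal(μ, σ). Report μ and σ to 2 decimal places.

μ = 0.03, σ = 0.19

A symmetric 90% interval runs μ ± z·σ with z = 1.645.
Half-width = 0.31, so σ = 0.31/1.645 = 0.19.
μ is the stated best guess, 0.03.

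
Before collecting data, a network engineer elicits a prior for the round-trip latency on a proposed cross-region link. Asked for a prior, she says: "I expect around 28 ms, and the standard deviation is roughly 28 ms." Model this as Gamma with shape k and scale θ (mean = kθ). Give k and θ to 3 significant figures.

k ≈ 1, θ ≈ 28

For Gamma(k, scale θ): mean = kθ, variance = kθ², so CV = 1/√k.
CV = SD/mean = 28/28 = 1, hence k = 1/CV² = 1.
Then θ = mean/k = 28/1 = 28.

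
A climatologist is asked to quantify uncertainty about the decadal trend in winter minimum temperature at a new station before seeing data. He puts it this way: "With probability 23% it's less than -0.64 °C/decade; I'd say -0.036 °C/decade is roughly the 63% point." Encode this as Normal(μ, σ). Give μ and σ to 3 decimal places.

For Normal(μ,σ), the p-quantile is μ + z_p·σ. Here z_{0.23} = -0.7388, z_{0.63} = 0.3319.
So -0.64 = μ − 0.7388σ and -0.036 = μ + 0.3319σ.
Subtracting: σ = (-0.036 − -0.64)/(0.3319 − (-0.7388)) = 0.564.
Then μ = -0.64 − (-0.7388)·0.564 = -0.223.

μ = -0.223, σ = 0.564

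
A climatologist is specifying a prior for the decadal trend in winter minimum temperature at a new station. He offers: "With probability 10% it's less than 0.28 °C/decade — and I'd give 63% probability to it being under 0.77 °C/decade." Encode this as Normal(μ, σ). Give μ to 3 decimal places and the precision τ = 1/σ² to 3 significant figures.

μ = 0.669, τ = 10.8

For Normal(μ,σ), the p-quantile is μ + z_p·σ. Here z_{0.1} = -1.282, z_{0.63} = 0.3319.
So 0.28 = μ − 1.282σ and 0.77 = μ + 0.3319σ.
Subtracting: σ = (0.77 − 0.28)/(0.3319 − (-1.282)) = 0.304.
Then μ = 0.28 − (-1.282)·0.304 = 0.669.
Precision τ = 1/σ² = 1/0.3037² = 10.8.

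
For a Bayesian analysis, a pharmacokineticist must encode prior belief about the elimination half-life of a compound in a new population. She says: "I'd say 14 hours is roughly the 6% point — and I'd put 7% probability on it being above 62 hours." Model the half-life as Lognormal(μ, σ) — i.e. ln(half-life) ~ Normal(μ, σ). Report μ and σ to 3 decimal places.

If T ~ Lognormal(μ,σ) then ln T ~ Normal(μ,σ), so the p-quantile of ln T is μ + z_p·σ.
ln(14) = 2.639 and ln(62) = 4.127; z_{0.06} = -1.555, z_{0.93} = 1.476.
σ = (4.127 − 2.639)/(1.476 − (-1.555)) = 0.491.
μ = 2.639 − (-1.555)·0.491 = 3.402.

μ ≈ 3.402, σ ≈ 0.491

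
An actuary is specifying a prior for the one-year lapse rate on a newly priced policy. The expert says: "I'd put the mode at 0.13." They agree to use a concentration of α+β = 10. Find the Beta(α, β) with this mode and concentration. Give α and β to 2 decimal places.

α = 2.04, β = 7.96

For α,β > 1 the Beta mode is (α−1)/(α+β−2). With α+β = 10, the mode is (α−1)/8.
Set (α−1)/8 = 0.13 → α = 1 + 0.13·8 = 2.04.
β = 10 − α = 7.96.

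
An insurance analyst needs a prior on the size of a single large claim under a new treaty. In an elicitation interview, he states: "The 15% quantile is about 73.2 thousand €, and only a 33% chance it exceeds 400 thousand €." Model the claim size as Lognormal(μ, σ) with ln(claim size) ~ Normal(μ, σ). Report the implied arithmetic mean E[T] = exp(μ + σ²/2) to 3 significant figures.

E[T] ≈ 467 thousand €

If T ~ Lognormal(μ,σ) then ln T ~ Normal(μ,σ), so the p-quantile of ln T is μ + z_p·σ.
ln(73.2) = 4.293 and ln(400) = 5.991; z_{0.15} = -1.036, z_{0.67} = 0.4399.
σ = (5.991 − 4.293)/(0.4399 − (-1.036)) = 1.150.
μ = 4.293 − (-1.036)·1.150 = 5.485.
E[T] = exp(μ + σ²/2) = exp(5.485 + 0.6616) = 467 thousand €.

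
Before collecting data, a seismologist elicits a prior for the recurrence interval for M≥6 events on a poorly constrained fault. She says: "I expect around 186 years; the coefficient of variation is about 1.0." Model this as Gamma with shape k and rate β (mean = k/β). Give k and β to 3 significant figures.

For Gamma(k, rate β): mean = k/β, variance = k/β², so CV = 1/√k.
CV = 1.0, hence k = 1/CV² = 1.
Then β = k/mean = 1/186 = 0.00538.

k ≈ 1, β ≈ 0.00538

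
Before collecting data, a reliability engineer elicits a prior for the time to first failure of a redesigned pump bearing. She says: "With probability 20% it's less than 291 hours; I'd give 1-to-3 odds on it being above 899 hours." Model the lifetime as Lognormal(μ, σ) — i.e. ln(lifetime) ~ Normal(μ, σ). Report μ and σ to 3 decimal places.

μ ≈ 6.299, σ ≈ 0.744

If T ~ Lognormal(μ,σ) then ln T ~ Normal(μ,σ), so the p-quantile of ln T is μ + z_p·σ.
ln(291) = 5.673 and ln(899) = 6.801; z_{0.2} = -0.8416, z_{0.75} = 0.6745.
σ = (6.801 − 5.673)/(0.6745 − (-0.8416)) = 0.744.
μ = 5.673 − (-0.8416)·0.744 = 6.299.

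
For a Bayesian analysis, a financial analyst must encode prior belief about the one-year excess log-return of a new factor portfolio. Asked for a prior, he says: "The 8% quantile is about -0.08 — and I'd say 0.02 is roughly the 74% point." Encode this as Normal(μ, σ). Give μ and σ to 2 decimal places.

μ = -0.01, σ = 0.05

For Normal(μ,σ), the p-quantile is μ + z_p·σ. Here z_{0.08} = -1.405, z_{0.74} = 0.6433.
So -0.08 = μ − 1.405σ and 0.02 = μ + 0.6433σ.
Subtracting: σ = (0.02 − -0.08)/(0.6433 − (-1.405)) = 0.05.
Then μ = -0.08 − (-1.405)·0.05 = -0.01.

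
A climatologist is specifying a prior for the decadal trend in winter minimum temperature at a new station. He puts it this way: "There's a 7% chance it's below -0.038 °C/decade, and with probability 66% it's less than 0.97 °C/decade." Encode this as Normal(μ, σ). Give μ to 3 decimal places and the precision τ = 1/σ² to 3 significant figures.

μ = 0.750, τ = 3.51

For Normal(μ,σ), the p-quantile is μ + z_p·σ. Here z_{0.07} = -1.476, z_{0.66} = 0.4125.
So -0.038 = μ − 1.476σ and 0.97 = μ + 0.4125σ.
Subtracting: σ = (0.97 − -0.038)/(0.4125 − (-1.476)) = 0.534.
Then μ = -0.038 − (-1.476)·0.534 = 0.750.
Precision τ = 1/σ² = 1/0.5338² = 3.51.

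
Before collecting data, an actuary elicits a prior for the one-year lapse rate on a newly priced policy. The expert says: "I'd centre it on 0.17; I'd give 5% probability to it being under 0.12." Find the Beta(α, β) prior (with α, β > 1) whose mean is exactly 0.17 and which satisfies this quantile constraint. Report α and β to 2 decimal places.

With mean 0.17 fixed, write α = 0.17s, β = 0.83s where s = α+β.
Need P(θ < 0.12) = 0.05 under Beta(0.17s, 0.83s). Normal approximation: (q−m)/√(m(1−m)/s) ≈ z_{0.05} = -1.64, so s ≈ 0.17·0.83·(-1.64)²/(0.12−0.17)² = 152.7.
At s = 152.7: P(θ<0.12) ≈ 0.040. Adjusting to match 0.05 gives s ≈ 135.45.
So α = 0.17·135.45 ≈ 23.03, β = 0.83·135.45 ≈ 112.42.

α ≈ 23.03, β ≈ 112.42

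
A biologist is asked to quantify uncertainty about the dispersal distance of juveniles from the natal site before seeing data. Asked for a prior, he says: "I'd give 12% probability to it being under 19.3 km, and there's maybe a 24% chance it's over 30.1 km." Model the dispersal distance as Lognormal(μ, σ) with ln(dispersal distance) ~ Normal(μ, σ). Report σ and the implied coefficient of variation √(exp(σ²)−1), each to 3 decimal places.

If T ~ Lognormal(μ,σ) then ln T ~ Normal(μ,σ), so the p-quantile of ln T is μ + z_p·σ.
ln(19.3) = 2.96 and ln(30.1) = 3.405; z_{0.12} = -1.175, z_{0.76} = 0.7063.
σ = (3.405 − 2.96)/(0.7063 − (-1.175)) = 0.236.
μ = 2.96 − (-1.175)·0.236 = 3.238.
CV = √(exp(σ²)−1) = √(exp(0.0558)−1) = 0.240.

σ ≈ 0.236, CV ≈ 0.240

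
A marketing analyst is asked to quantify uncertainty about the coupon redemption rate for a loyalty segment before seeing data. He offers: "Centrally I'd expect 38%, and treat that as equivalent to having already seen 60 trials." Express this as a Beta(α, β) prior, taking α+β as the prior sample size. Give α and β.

α = 22.8, β = 37.2

Under the effective-sample-size interpretation, Beta(α, β) has prior mean α/(α+β) and prior sample size α+β.
So α+β = 60 and α/(α+β) = 0.38, giving α = 0.38·60 = 22.8 and β = 60 − 22.8 = 37.2.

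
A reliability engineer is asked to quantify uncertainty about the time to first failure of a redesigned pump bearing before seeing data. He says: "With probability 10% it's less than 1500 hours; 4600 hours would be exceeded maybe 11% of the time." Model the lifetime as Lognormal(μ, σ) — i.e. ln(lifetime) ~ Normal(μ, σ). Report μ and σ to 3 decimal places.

If T ~ Lognormal(μ,σ) then ln T ~ Normal(μ,σ), so the p-quantile of ln T is μ + z_p·σ.
ln(1500) = 7.313 and ln(4600) = 8.434; z_{0.1} = -1.282, z_{0.89} = 1.227.
σ = (8.434 − 7.313)/(1.227 − (-1.282)) = 0.447.
μ = 7.313 − (-1.282)·0.447 = 7.886.

μ ≈ 7.886, σ ≈ 0.447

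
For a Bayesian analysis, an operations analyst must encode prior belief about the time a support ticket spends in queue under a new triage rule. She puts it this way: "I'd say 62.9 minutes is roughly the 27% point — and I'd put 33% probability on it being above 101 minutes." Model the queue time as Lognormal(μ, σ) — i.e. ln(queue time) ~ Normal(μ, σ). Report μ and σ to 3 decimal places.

If T ~ Lognormal(μ,σ) then ln T ~ Normal(μ,σ), so the p-quantile of ln T is μ + z_p·σ.
ln(62.9) = 4.142 and ln(101) = 4.615; z_{0.27} = -0.6128, z_{0.67} = 0.4399.
σ = (4.615 − 4.142)/(0.4399 − (-0.6128)) = 0.450.
μ = 4.142 − (-0.6128)·0.450 = 4.417.

μ ≈ 4.417, σ ≈ 0.450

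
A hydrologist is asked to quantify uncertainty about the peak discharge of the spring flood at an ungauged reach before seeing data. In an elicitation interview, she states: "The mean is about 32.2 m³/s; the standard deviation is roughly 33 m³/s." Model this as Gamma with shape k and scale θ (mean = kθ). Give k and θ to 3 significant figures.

For Gamma(k, scale θ): mean = kθ, variance = kθ², so CV = 1/√k.
CV = SD/mean = 33/32.2 = 1.025, hence k = 1/CV² = 0.952.
Then θ = mean/k = 32.2/0.952 = 33.8.

k ≈ 0.952, θ ≈ 33.8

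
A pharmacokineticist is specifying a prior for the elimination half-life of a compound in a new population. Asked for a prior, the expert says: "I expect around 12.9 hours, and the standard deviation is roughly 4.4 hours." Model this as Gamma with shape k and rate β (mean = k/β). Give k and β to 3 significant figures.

For Gamma(k, rate β): mean = k/β, variance = k/β², so CV = 1/√k.
CV = SD/mean = 4.4/12.9 = 0.3411, hence k = 1/CV² = 8.6.
Then β = k/mean = 8.6/12.9 = 0.666.

k ≈ 8.6, β ≈ 0.666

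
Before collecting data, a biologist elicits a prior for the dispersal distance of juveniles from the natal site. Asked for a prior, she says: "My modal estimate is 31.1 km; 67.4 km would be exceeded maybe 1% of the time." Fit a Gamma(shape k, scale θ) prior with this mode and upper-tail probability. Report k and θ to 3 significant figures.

k ≈ 9.08, θ ≈ 3.85

Gamma(k,θ) with k>1 has mode (k−1)θ, so θ = 31.1/(k−1).
Need P(X < 67.4) = 0.99 with θ tied to k this way. Start at k = 2, θ = 31.1: P(X<67.4) ≈ 0.637.
Too low — raise k to concentrate. Iterating converges to k ≈ 9.08.
Then θ = 31.1/(9.08−1) ≈ 3.85.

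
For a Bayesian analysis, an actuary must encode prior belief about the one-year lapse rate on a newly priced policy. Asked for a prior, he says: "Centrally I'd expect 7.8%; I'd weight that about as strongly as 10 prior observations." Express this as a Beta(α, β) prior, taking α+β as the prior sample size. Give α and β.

Under the effective-sample-size interpretation, Beta(α, β) has prior mean α/(α+β) and prior sample size α+β.
So α+β = 10 and α/(α+β) = 0.078, giving α = 0.078·10 = 0.78 and β = 10 − 0.78 = 9.22.

α = 0.78, β = 9.22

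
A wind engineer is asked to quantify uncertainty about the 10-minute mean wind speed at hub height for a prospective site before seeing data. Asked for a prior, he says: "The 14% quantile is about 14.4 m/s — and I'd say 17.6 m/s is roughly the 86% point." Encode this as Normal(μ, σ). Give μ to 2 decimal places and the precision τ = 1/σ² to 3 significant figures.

For Normal(μ,σ), the p-quantile is μ + z_p·σ. Here z_{0.14} = -1.08, z_{0.86} = 1.08.
So 14.4 = μ − 1.08σ and 17.6 = μ + 1.08σ.
Subtracting: σ = (17.6 − 14.4)/(1.08 − (-1.08)) = 1.48.
Then μ = 14.4 − (-1.08)·1.48 = 16.00.
Precision τ = 1/σ² = 1/1.481² = 0.456.

μ = 16.00, τ = 0.456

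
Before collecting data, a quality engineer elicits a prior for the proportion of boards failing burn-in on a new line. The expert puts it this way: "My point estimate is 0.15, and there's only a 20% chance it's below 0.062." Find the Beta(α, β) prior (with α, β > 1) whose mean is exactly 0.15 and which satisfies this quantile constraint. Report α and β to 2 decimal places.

α ≈ 1.74, β ≈ 9.88

With mean 0.15 fixed, write α = 0.15s, β = 0.85s where s = α+β.
Need P(θ < 0.062) = 0.2 under Beta(0.15s, 0.85s). Normal approximation: (q−m)/√(m(1−m)/s) ≈ z_{0.2} = -0.842, so s ≈ 0.15·0.85·(-0.842)²/(0.062−0.15)² = 11.7.
At s = 11.7: P(θ<0.062) ≈ 0.199. Adjusting to match 0.2 gives s ≈ 11.63.
So α = 0.15·11.63 ≈ 1.74, β = 0.85·11.63 ≈ 9.88.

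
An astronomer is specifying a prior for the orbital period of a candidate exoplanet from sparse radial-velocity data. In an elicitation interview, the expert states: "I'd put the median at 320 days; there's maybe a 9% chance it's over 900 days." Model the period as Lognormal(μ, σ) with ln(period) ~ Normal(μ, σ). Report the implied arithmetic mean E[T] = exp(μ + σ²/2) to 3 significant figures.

If T ~ Lognormal(μ,σ) then ln T ~ Normal(μ,σ), so the p-quantile of ln T is μ + z_p·σ.
ln(320) = 5.768 and ln(900) = 6.802; z_{0.5} = 0, z_{0.91} = 1.341.
σ = (6.802 − 5.768)/(1.341 − (0)) = 0.771.
μ = 5.768 − (0)·0.771 = 5.768.
E[T] = exp(μ + σ²/2) = exp(5.768 + 0.2974) = 431 days.

E[T] ≈ 431 days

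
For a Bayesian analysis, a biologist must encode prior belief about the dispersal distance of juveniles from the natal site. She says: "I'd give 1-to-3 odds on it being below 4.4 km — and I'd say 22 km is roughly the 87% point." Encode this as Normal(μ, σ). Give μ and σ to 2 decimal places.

For Normal(μ,σ), the p-quantile is μ + z_p·σ. Here z_{0.25} = -0.6745, z_{0.87} = 1.126.
So 4.4 = μ − 0.6745σ and 22 = μ + 1.126σ.
Subtracting: σ = (22 − 4.4)/(1.126 − (-0.6745)) = 9.77.
Then μ = 4.4 − (-0.6745)·9.77 = 10.99.

μ = 10.99, σ = 9.77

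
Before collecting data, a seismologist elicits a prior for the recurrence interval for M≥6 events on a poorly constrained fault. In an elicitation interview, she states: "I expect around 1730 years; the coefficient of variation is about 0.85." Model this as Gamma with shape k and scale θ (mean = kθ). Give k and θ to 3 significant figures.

For Gamma(k, scale θ): mean = kθ, variance = kθ², so CV = 1/√k.
CV = 0.85, hence k = 1/CV² = 1.38.
Then θ = mean/k = 1730/1.38 = 1250.

k ≈ 1.38, θ ≈ 1250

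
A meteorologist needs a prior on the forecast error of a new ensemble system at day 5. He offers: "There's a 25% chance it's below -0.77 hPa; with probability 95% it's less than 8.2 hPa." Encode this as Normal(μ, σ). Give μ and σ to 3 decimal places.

μ = 1.839, σ = 3.867

The p-quantile of Normal(μ,σ) is μ + z_p·σ, with z_{0.25} = -0.6745 and z_{0.95} = 1.645.
Eliminate σ: μ = (z₂·x₁ − z₁·x₂)/(z₂ − z₁) = (1.645·-0.77 − (-0.6745)·8.2)/2.319 = 1.839.
Then σ = (x₂ − x₁)/(z₂ − z₁) = (8.2 − -0.77)/2.319 = 3.867.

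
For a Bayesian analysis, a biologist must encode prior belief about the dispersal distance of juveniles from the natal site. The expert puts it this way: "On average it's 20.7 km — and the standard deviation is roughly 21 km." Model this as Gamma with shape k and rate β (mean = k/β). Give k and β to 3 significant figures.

For Gamma(k, rate β): mean = k/β, variance = k/β², so CV = 1/√k.
CV = SD/mean = 21/20.7 = 1.014, hence k = 1/CV² = 0.972.
Then β = k/mean = 0.972/20.7 = 0.0469.

k ≈ 0.972, β ≈ 0.0469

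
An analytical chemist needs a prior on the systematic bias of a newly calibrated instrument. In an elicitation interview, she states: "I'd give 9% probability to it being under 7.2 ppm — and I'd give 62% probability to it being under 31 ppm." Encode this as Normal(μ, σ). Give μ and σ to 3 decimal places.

The p-quantile of Normal(μ,σ) is μ + z_p·σ, with z_{0.09} = -1.341 and z_{0.62} = 0.3055.
Eliminate σ: μ = (z₂·x₁ − z₁·x₂)/(z₂ − z₁) = (0.3055·7.2 − (-1.341)·31)/1.646 = 26.584.
Then σ = (x₂ − x₁)/(z₂ − z₁) = (31 − 7.2)/1.646 = 14.457.

μ = 26.584, σ = 14.457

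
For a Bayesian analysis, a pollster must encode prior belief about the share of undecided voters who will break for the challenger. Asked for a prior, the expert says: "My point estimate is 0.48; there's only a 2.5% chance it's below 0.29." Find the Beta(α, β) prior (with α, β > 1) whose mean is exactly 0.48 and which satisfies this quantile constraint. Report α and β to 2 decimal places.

α ≈ 11.83, β ≈ 12.82

With mean 0.48 fixed, write α = 0.48s, β = 0.52s where s = α+β.
Need P(θ < 0.29) = 0.025 under Beta(0.48s, 0.52s). Normal approximation: (q−m)/√(m(1−m)/s) ≈ z_{0.025} = -1.96, so s ≈ 0.48·0.52·(-1.96)²/(0.29−0.48)² = 26.6.
At s = 26.6: P(θ<0.29) ≈ 0.021. Adjusting to match 0.025 gives s ≈ 24.65.
So α = 0.48·24.65 ≈ 11.83, β = 0.52·24.65 ≈ 12.82.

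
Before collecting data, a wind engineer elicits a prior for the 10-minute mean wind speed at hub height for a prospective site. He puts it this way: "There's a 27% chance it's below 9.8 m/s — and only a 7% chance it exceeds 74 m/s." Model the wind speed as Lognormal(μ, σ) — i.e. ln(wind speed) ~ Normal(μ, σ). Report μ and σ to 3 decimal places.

μ ≈ 2.876, σ ≈ 0.968

If T ~ Lognormal(μ,σ) then ln T ~ Normal(μ,σ), so the p-quantile of ln T is μ + z_p·σ.
ln(9.8) = 2.282 and ln(74) = 4.304; z_{0.27} = -0.6128, z_{0.93} = 1.476.
σ = (4.304 − 2.282)/(1.476 − (-0.6128)) = 0.968.
μ = 2.282 − (-0.6128)·0.968 = 2.876.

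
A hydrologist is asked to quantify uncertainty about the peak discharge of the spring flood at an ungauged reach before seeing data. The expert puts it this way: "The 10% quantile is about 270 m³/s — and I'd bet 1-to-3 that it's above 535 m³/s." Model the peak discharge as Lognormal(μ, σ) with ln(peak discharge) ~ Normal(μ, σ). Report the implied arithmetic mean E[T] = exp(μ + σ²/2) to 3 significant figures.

E[T] ≈ 449 m³/s

If T ~ Lognormal(μ,σ) then ln T ~ Normal(μ,σ), so the p-quantile of ln T is μ + z_p·σ.
ln(270) = 5.598 and ln(535) = 6.282; z_{0.1} = -1.282, z_{0.75} = 0.6745.
σ = (6.282 − 5.598)/(0.6745 − (-1.282)) = 0.350.
μ = 5.598 − (-1.282)·0.350 = 6.046.
E[T] = exp(μ + σ²/2) = exp(6.046 + 0.0611) = 449 m³/s.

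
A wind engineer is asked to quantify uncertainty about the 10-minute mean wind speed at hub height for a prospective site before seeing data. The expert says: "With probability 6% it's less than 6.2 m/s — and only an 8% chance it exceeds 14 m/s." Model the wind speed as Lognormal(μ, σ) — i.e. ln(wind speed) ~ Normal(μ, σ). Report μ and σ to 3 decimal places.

If T ~ Lognormal(μ,σ) then ln T ~ Normal(μ,σ), so the p-quantile of ln T is μ + z_p·σ.
ln(6.2) = 1.825 and ln(14) = 2.639; z_{0.06} = -1.555, z_{0.92} = 1.405.
σ = (2.639 − 1.825)/(1.405 − (-1.555)) = 0.275.
μ = 1.825 − (-1.555)·0.275 = 2.252.

μ ≈ 2.252, σ ≈ 0.275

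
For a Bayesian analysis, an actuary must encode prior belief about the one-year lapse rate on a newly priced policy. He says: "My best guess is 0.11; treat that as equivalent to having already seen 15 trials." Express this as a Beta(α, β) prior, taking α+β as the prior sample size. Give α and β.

α = 1.65, β = 13.35

Under the effective-sample-size interpretation, Beta(α, β) has prior mean α/(α+β) and prior sample size α+β.
So α+β = 15 and α/(α+β) = 0.11, giving α = 0.11·15 = 1.65 and β = 15 − 1.65 = 13.35.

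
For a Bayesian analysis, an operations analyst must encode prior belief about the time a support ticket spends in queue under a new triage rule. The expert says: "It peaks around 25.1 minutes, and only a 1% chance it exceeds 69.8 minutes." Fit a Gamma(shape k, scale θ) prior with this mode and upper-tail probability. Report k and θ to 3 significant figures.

Gamma(k,θ) with k>1 has mode (k−1)θ, so θ = 25.1/(k−1).
Need P(X < 69.8) = 0.99 with θ tied to k this way. Start at k = 2, θ = 25.1: P(X<69.8) ≈ 0.766.
Too low — raise k to concentrate. Iterating converges to k ≈ 5.38.
Then θ = 25.1/(5.38−1) ≈ 5.73.

k ≈ 5.38, θ ≈ 5.73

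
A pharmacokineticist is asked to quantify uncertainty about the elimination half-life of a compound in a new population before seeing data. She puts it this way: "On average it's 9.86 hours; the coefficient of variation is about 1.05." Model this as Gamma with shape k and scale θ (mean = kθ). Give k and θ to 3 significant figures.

For Gamma(k, scale θ): mean = kθ, variance = kθ², so CV = 1/√k.
CV = 1.05, hence k = 1/CV² = 0.907.
Then θ = mean/k = 9.86/0.907 = 10.9.

k ≈ 0.907, θ ≈ 10.9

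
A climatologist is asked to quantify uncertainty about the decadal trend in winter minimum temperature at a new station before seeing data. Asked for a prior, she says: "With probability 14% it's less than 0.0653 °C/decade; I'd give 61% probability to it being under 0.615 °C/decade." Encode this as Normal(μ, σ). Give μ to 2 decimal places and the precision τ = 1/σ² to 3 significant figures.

μ = 0.50, τ = 6.12

The p-quantile of Normal(μ,σ) is μ + z_p·σ, with z_{0.14} = -1.08 and z_{0.61} = 0.2793.
Eliminate σ: μ = (z₂·x₁ − z₁·x₂)/(z₂ − z₁) = (0.2793·0.0653 − (-1.08)·0.615)/1.36 = 0.50.
Then σ = (x₂ − x₁)/(z₂ − z₁) = (0.615 − 0.0653)/1.36 = 0.40.
Precision τ = 1/σ² = 1/0.4043² = 6.12.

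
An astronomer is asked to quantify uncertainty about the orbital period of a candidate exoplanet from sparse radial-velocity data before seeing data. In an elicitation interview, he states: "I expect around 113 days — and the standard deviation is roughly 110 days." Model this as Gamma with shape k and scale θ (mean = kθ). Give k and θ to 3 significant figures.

k ≈ 1.06, θ ≈ 107

For Gamma(k, scale θ): mean = kθ, variance = kθ², so CV = 1/√k.
CV = SD/mean = 110/113 = 0.9735, hence k = 1/CV² = 1.06.
Then θ = mean/k = 113/1.06 = 107.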